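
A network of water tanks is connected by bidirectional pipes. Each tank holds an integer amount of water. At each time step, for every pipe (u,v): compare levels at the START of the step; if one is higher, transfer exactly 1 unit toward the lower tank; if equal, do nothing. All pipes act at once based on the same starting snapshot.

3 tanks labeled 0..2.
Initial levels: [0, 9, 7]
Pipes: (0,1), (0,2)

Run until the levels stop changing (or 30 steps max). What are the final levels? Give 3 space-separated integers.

Answer: 4 6 6

Derivation:
Step 1: flows [1->0,2->0] -> levels [2 8 6]
Step 2: flows [1->0,2->0] -> levels [4 7 5]
Step 3: flows [1->0,2->0] -> levels [6 6 4]
Step 4: flows [0=1,0->2] -> levels [5 6 5]
Step 5: flows [1->0,0=2] -> levels [6 5 5]
Step 6: flows [0->1,0->2] -> levels [4 6 6]
Step 7: flows [1->0,2->0] -> levels [6 5 5]
  -> period-2 cycle: step 7 state = step 5 state; never stabilizes
  -> state at step 30: (30-5) mod 2 = 1, same as step 6 -> [4 6 6]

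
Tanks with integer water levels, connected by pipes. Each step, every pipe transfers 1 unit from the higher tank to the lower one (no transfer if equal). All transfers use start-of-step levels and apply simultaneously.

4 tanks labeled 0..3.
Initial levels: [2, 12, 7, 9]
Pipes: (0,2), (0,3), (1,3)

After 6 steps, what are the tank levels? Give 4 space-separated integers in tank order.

Step 1: flows [2->0,3->0,1->3] -> levels [4 11 6 9]
Step 2: flows [2->0,3->0,1->3] -> levels [6 10 5 9]
Step 3: flows [0->2,3->0,1->3] -> levels [6 9 6 9]
Step 4: flows [0=2,3->0,1=3] -> levels [7 9 6 8]
Step 5: flows [0->2,3->0,1->3] -> levels [7 8 7 8]
Step 6: flows [0=2,3->0,1=3] -> levels [8 8 7 7]

Answer: 8 8 7 7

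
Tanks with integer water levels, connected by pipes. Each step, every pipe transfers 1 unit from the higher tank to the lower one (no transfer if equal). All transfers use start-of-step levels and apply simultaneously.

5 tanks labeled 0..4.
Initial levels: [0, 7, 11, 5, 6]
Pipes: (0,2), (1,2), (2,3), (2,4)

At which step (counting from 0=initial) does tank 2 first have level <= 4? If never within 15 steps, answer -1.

Answer: 4

Derivation:
Step 1: flows [2->0,2->1,2->3,2->4] -> levels [1 8 7 6 7]
Step 2: flows [2->0,1->2,2->3,2=4] -> levels [2 7 6 7 7]
Step 3: flows [2->0,1->2,3->2,4->2] -> levels [3 6 8 6 6]
Step 4: flows [2->0,2->1,2->3,2->4] -> levels [4 7 4 7 7]
Tank 2 first reaches <=4 at step 4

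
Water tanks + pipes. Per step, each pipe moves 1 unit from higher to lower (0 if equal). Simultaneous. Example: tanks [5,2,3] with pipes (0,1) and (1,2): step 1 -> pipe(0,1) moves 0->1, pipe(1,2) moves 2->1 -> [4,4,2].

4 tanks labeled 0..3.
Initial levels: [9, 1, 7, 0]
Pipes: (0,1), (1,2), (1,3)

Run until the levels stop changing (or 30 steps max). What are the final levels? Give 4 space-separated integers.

Answer: 5 2 5 5

Derivation:
Step 1: flows [0->1,2->1,1->3] -> levels [8 2 6 1]
Step 2: flows [0->1,2->1,1->3] -> levels [7 3 5 2]
Step 3: flows [0->1,2->1,1->3] -> levels [6 4 4 3]
Step 4: flows [0->1,1=2,1->3] -> levels [5 4 4 4]
Step 5: flows [0->1,1=2,1=3] -> levels [4 5 4 4]
Step 6: flows [1->0,1->2,1->3] -> levels [5 2 5 5]
Step 7: flows [0->1,2->1,3->1] -> levels [4 5 4 4]
  -> period-2 cycle: step 7 state = step 5 state; never stabilizes
  -> state at step 30: (30-5) mod 2 = 1, same as step 6 -> [5 2 5 5]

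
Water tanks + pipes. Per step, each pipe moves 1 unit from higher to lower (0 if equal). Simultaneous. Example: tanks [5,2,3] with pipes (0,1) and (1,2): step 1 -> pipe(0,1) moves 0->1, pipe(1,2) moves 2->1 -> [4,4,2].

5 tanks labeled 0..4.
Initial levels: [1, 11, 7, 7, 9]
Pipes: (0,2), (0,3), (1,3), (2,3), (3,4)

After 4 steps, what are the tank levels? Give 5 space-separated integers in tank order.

Answer: 6 7 8 7 7

Derivation:
Step 1: flows [2->0,3->0,1->3,2=3,4->3] -> levels [3 10 6 8 8]
Step 2: flows [2->0,3->0,1->3,3->2,3=4] -> levels [5 9 6 7 8]
Step 3: flows [2->0,3->0,1->3,3->2,4->3] -> levels [7 8 6 7 7]
Step 4: flows [0->2,0=3,1->3,3->2,3=4] -> levels [6 7 8 7 7]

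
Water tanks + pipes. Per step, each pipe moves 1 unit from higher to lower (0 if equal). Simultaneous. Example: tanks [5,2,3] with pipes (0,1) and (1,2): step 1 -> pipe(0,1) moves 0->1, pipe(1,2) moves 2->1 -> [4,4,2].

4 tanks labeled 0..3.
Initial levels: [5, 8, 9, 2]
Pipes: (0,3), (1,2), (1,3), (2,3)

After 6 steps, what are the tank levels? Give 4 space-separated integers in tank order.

Step 1: flows [0->3,2->1,1->3,2->3] -> levels [4 8 7 5]
Step 2: flows [3->0,1->2,1->3,2->3] -> levels [5 6 7 6]
Step 3: flows [3->0,2->1,1=3,2->3] -> levels [6 7 5 6]
Step 4: flows [0=3,1->2,1->3,3->2] -> levels [6 5 7 6]
Step 5: flows [0=3,2->1,3->1,2->3] -> levels [6 7 5 6]
  -> period-2 cycle: step 5 state = step 3 state
  -> state at step 6: (6-3) mod 2 = 1, same as step 4 -> [6 5 7 6]

Answer: 6 5 7 6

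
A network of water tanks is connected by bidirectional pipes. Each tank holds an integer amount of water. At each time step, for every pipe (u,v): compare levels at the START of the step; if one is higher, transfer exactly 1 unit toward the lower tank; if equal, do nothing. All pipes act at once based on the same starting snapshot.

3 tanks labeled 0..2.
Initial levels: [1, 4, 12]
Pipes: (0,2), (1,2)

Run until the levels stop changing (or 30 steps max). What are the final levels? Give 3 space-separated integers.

Answer: 5 5 7

Derivation:
Step 1: flows [2->0,2->1] -> levels [2 5 10]
Step 2: flows [2->0,2->1] -> levels [3 6 8]
Step 3: flows [2->0,2->1] -> levels [4 7 6]
Step 4: flows [2->0,1->2] -> levels [5 6 6]
Step 5: flows [2->0,1=2] -> levels [6 6 5]
Step 6: flows [0->2,1->2] -> levels [5 5 7]
Step 7: flows [2->0,2->1] -> levels [6 6 5]
  -> period-2 cycle: step 7 state = step 5 state; never stabilizes
  -> state at step 30: (30-5) mod 2 = 1, same as step 6 -> [5 5 7]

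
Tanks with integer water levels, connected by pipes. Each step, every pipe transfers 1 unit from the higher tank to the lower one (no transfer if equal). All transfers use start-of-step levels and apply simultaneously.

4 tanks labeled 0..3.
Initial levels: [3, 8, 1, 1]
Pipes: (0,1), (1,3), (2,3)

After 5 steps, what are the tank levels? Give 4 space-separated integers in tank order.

Step 1: flows [1->0,1->3,2=3] -> levels [4 6 1 2]
Step 2: flows [1->0,1->3,3->2] -> levels [5 4 2 2]
Step 3: flows [0->1,1->3,2=3] -> levels [4 4 2 3]
Step 4: flows [0=1,1->3,3->2] -> levels [4 3 3 3]
Step 5: flows [0->1,1=3,2=3] -> levels [3 4 3 3]

Answer: 3 4 3 3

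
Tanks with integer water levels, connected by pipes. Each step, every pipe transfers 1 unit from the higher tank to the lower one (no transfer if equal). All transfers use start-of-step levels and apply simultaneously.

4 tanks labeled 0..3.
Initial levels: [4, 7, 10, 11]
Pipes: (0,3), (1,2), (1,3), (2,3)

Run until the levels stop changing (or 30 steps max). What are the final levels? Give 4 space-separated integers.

Answer: 7 8 8 9

Derivation:
Step 1: flows [3->0,2->1,3->1,3->2] -> levels [5 9 10 8]
Step 2: flows [3->0,2->1,1->3,2->3] -> levels [6 9 8 9]
Step 3: flows [3->0,1->2,1=3,3->2] -> levels [7 8 10 7]
Step 4: flows [0=3,2->1,1->3,2->3] -> levels [7 8 8 9]
Step 5: flows [3->0,1=2,3->1,3->2] -> levels [8 9 9 6]
Step 6: flows [0->3,1=2,1->3,2->3] -> levels [7 8 8 9]
  -> period-2 cycle: step 6 state = step 4 state; never stabilizes
  -> state at step 30: (30-4) mod 2 = 0, same as step 4 -> [7 8 8 9]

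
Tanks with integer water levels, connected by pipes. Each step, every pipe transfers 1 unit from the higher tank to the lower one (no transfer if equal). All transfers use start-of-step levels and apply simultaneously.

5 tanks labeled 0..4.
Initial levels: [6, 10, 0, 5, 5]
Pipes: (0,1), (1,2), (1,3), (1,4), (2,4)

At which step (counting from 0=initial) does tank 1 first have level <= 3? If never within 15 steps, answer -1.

Answer: 4

Derivation:
Step 1: flows [1->0,1->2,1->3,1->4,4->2] -> levels [7 6 2 6 5]
Step 2: flows [0->1,1->2,1=3,1->4,4->2] -> levels [6 5 4 6 5]
Step 3: flows [0->1,1->2,3->1,1=4,4->2] -> levels [5 6 6 5 4]
Step 4: flows [1->0,1=2,1->3,1->4,2->4] -> levels [6 3 5 6 6]
Tank 1 first reaches <=3 at step 4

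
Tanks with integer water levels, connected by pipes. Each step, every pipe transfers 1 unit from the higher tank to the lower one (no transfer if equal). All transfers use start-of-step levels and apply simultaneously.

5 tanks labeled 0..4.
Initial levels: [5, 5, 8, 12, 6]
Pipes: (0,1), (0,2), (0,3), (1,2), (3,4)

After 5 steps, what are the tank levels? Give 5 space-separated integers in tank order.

Answer: 9 6 6 7 8

Derivation:
Step 1: flows [0=1,2->0,3->0,2->1,3->4] -> levels [7 6 6 10 7]
Step 2: flows [0->1,0->2,3->0,1=2,3->4] -> levels [6 7 7 8 8]
Step 3: flows [1->0,2->0,3->0,1=2,3=4] -> levels [9 6 6 7 8]
Step 4: flows [0->1,0->2,0->3,1=2,4->3] -> levels [6 7 7 9 7]
Step 5: flows [1->0,2->0,3->0,1=2,3->4] -> levels [9 6 6 7 8]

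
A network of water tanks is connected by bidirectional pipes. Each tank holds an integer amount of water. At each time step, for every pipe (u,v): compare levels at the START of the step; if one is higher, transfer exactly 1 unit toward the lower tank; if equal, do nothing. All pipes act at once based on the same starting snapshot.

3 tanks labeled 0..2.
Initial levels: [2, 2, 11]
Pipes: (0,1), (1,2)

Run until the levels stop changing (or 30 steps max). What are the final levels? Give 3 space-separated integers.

Answer: 5 5 5

Derivation:
Step 1: flows [0=1,2->1] -> levels [2 3 10]
Step 2: flows [1->0,2->1] -> levels [3 3 9]
Step 3: flows [0=1,2->1] -> levels [3 4 8]
Step 4: flows [1->0,2->1] -> levels [4 4 7]
Step 5: flows [0=1,2->1] -> levels [4 5 6]
Step 6: flows [1->0,2->1] -> levels [5 5 5]
Step 7: flows [0=1,1=2] -> levels [5 5 5]
  -> stable (no change)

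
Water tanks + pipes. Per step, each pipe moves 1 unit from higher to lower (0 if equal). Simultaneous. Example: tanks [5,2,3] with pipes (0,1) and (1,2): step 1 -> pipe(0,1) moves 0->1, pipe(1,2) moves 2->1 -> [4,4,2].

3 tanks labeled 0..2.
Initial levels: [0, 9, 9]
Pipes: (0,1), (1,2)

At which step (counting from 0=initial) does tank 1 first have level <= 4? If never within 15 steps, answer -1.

Step 1: flows [1->0,1=2] -> levels [1 8 9]
Step 2: flows [1->0,2->1] -> levels [2 8 8]
Step 3: flows [1->0,1=2] -> levels [3 7 8]
Step 4: flows [1->0,2->1] -> levels [4 7 7]
Step 5: flows [1->0,1=2] -> levels [5 6 7]
Step 6: flows [1->0,2->1] -> levels [6 6 6]
Step 7: flows [0=1,1=2] -> levels [6 6 6]
  -> stable; tank 1 stays at 6 > 4
Tank 1 never reaches <=4 within 15 steps

Answer: -1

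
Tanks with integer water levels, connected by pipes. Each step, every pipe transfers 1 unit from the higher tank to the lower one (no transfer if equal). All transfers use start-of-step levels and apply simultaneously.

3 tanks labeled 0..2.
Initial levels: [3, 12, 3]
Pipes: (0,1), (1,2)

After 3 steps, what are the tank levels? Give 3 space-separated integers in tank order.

Answer: 6 6 6

Derivation:
Step 1: flows [1->0,1->2] -> levels [4 10 4]
Step 2: flows [1->0,1->2] -> levels [5 8 5]
Step 3: flows [1->0,1->2] -> levels [6 6 6]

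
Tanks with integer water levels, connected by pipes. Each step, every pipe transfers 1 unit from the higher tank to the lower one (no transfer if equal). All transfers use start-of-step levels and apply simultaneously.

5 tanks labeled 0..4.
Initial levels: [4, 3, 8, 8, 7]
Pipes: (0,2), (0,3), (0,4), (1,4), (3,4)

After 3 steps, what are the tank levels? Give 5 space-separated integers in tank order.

Answer: 8 6 6 5 5

Derivation:
Step 1: flows [2->0,3->0,4->0,4->1,3->4] -> levels [7 4 7 6 6]
Step 2: flows [0=2,0->3,0->4,4->1,3=4] -> levels [5 5 7 7 6]
Step 3: flows [2->0,3->0,4->0,4->1,3->4] -> levels [8 6 6 5 5]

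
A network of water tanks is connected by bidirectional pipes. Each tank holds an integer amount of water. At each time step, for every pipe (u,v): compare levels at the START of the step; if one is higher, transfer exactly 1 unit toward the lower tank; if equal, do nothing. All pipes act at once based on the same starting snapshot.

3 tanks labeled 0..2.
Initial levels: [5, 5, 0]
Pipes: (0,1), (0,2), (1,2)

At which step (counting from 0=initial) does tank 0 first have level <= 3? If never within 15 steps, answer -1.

Answer: 2

Derivation:
Step 1: flows [0=1,0->2,1->2] -> levels [4 4 2]
Step 2: flows [0=1,0->2,1->2] -> levels [3 3 4]
Tank 0 first reaches <=3 at step 2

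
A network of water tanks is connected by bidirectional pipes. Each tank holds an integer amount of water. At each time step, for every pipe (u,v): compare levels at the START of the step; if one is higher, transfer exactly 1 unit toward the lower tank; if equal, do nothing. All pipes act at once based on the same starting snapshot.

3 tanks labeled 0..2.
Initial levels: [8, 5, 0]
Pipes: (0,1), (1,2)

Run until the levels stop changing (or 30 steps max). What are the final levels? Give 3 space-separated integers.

Step 1: flows [0->1,1->2] -> levels [7 5 1]
Step 2: flows [0->1,1->2] -> levels [6 5 2]
Step 3: flows [0->1,1->2] -> levels [5 5 3]
Step 4: flows [0=1,1->2] -> levels [5 4 4]
Step 5: flows [0->1,1=2] -> levels [4 5 4]
Step 6: flows [1->0,1->2] -> levels [5 3 5]
Step 7: flows [0->1,2->1] -> levels [4 5 4]
  -> period-2 cycle: step 7 state = step 5 state; never stabilizes
  -> state at step 30: (30-5) mod 2 = 1, same as step 6 -> [5 3 5]

Answer: 5 3 5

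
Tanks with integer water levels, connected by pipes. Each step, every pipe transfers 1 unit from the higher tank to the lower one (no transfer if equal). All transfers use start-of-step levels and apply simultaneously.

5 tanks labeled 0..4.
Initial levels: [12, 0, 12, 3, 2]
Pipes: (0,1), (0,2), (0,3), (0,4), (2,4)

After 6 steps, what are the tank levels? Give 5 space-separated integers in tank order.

Step 1: flows [0->1,0=2,0->3,0->4,2->4] -> levels [9 1 11 4 4]
Step 2: flows [0->1,2->0,0->3,0->4,2->4] -> levels [7 2 9 5 6]
Step 3: flows [0->1,2->0,0->3,0->4,2->4] -> levels [5 3 7 6 8]
Step 4: flows [0->1,2->0,3->0,4->0,4->2] -> levels [7 4 7 5 6]
Step 5: flows [0->1,0=2,0->3,0->4,2->4] -> levels [4 5 6 6 8]
Step 6: flows [1->0,2->0,3->0,4->0,4->2] -> levels [8 4 6 5 6]

Answer: 8 4 6 5 6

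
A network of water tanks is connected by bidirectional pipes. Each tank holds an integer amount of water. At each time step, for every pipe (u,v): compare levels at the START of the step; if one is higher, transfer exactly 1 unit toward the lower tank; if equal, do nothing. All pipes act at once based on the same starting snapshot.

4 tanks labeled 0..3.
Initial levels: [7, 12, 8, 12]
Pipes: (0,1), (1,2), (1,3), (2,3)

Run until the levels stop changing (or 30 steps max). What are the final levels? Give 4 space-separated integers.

Answer: 9 11 10 9

Derivation:
Step 1: flows [1->0,1->2,1=3,3->2] -> levels [8 10 10 11]
Step 2: flows [1->0,1=2,3->1,3->2] -> levels [9 10 11 9]
Step 3: flows [1->0,2->1,1->3,2->3] -> levels [10 9 9 11]
Step 4: flows [0->1,1=2,3->1,3->2] -> levels [9 11 10 9]
Step 5: flows [1->0,1->2,1->3,2->3] -> levels [10 8 10 11]
Step 6: flows [0->1,2->1,3->1,3->2] -> levels [9 11 10 9]
  -> period-2 cycle: step 6 state = step 4 state; never stabilizes
  -> state at step 30: (30-4) mod 2 = 0, same as step 4 -> [9 11 10 9]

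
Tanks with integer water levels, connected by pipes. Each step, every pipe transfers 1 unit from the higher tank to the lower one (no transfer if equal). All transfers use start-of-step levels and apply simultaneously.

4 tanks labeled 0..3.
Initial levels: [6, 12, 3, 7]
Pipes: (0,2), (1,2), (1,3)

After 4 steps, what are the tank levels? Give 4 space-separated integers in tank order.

Answer: 6 7 7 8

Derivation:
Step 1: flows [0->2,1->2,1->3] -> levels [5 10 5 8]
Step 2: flows [0=2,1->2,1->3] -> levels [5 8 6 9]
Step 3: flows [2->0,1->2,3->1] -> levels [6 8 6 8]
Step 4: flows [0=2,1->2,1=3] -> levels [6 7 7 8]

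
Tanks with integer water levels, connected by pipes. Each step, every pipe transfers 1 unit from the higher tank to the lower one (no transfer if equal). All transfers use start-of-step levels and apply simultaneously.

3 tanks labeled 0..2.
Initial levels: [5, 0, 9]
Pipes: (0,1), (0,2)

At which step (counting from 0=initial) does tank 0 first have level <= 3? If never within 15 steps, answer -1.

Answer: -1

Derivation:
Step 1: flows [0->1,2->0] -> levels [5 1 8]
Step 2: flows [0->1,2->0] -> levels [5 2 7]
Step 3: flows [0->1,2->0] -> levels [5 3 6]
Step 4: flows [0->1,2->0] -> levels [5 4 5]
Step 5: flows [0->1,0=2] -> levels [4 5 5]
Step 6: flows [1->0,2->0] -> levels [6 4 4]
Step 7: flows [0->1,0->2] -> levels [4 5 5]
  -> period-2 cycle (repeats step 5); tank 0 never drops to <=3
Tank 0 never reaches <=3 within 15 steps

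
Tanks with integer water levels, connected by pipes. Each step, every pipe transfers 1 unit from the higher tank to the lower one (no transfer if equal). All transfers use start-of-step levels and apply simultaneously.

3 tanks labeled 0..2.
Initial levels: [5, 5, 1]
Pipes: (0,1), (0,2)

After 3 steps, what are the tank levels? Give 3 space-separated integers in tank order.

Answer: 3 4 4

Derivation:
Step 1: flows [0=1,0->2] -> levels [4 5 2]
Step 2: flows [1->0,0->2] -> levels [4 4 3]
Step 3: flows [0=1,0->2] -> levels [3 4 4]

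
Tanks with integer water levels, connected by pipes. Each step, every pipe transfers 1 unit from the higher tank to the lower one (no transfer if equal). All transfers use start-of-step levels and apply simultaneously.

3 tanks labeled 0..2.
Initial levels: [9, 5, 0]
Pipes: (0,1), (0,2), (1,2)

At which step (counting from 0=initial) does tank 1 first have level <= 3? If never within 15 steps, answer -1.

Answer: -1

Derivation:
Step 1: flows [0->1,0->2,1->2] -> levels [7 5 2]
Step 2: flows [0->1,0->2,1->2] -> levels [5 5 4]
Step 3: flows [0=1,0->2,1->2] -> levels [4 4 6]
Step 4: flows [0=1,2->0,2->1] -> levels [5 5 4]
  -> period-2 cycle (repeats step 2); tank 1 never drops to <=3
Tank 1 never reaches <=3 within 15 steps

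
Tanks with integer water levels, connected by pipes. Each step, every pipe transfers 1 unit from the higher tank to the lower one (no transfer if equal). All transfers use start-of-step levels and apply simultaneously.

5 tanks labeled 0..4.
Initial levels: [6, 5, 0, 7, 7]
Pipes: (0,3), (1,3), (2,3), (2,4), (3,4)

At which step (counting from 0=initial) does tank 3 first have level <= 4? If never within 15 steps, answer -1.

Answer: 1

Derivation:
Step 1: flows [3->0,3->1,3->2,4->2,3=4] -> levels [7 6 2 4 6]
Tank 3 first reaches <=4 at step 1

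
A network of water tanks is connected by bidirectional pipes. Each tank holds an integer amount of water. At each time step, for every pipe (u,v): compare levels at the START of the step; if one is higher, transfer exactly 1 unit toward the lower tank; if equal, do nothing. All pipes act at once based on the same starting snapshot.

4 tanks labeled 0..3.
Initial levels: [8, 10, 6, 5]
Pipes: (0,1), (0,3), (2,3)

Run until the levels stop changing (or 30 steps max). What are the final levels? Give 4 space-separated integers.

Step 1: flows [1->0,0->3,2->3] -> levels [8 9 5 7]
Step 2: flows [1->0,0->3,3->2] -> levels [8 8 6 7]
Step 3: flows [0=1,0->3,3->2] -> levels [7 8 7 7]
Step 4: flows [1->0,0=3,2=3] -> levels [8 7 7 7]
Step 5: flows [0->1,0->3,2=3] -> levels [6 8 7 8]
Step 6: flows [1->0,3->0,3->2] -> levels [8 7 8 6]
Step 7: flows [0->1,0->3,2->3] -> levels [6 8 7 8]
  -> period-2 cycle: step 7 state = step 5 state; never stabilizes
  -> state at step 30: (30-5) mod 2 = 1, same as step 6 -> [8 7 8 6]

Answer: 8 7 8 6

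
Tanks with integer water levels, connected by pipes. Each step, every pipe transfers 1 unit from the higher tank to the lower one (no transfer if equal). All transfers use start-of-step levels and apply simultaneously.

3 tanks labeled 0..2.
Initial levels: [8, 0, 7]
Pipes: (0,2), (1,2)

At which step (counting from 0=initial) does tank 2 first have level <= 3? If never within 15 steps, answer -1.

Step 1: flows [0->2,2->1] -> levels [7 1 7]
Step 2: flows [0=2,2->1] -> levels [7 2 6]
Step 3: flows [0->2,2->1] -> levels [6 3 6]
Step 4: flows [0=2,2->1] -> levels [6 4 5]
Step 5: flows [0->2,2->1] -> levels [5 5 5]
Step 6: flows [0=2,1=2] -> levels [5 5 5]
  -> stable; tank 2 stays at 5 > 3
Tank 2 never reaches <=3 within 15 steps

Answer: -1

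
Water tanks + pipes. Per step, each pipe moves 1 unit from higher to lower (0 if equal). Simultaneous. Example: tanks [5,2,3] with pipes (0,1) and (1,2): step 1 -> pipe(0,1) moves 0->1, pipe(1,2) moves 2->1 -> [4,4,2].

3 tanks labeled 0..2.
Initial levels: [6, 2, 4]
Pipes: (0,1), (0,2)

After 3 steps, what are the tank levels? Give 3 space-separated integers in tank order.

Step 1: flows [0->1,0->2] -> levels [4 3 5]
Step 2: flows [0->1,2->0] -> levels [4 4 4]
Step 3: flows [0=1,0=2] -> levels [4 4 4]

Answer: 4 4 4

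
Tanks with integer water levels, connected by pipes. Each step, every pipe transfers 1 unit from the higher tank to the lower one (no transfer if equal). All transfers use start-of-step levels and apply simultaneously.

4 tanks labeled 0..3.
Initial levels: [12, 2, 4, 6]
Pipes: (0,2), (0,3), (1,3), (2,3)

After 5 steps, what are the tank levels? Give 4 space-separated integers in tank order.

Step 1: flows [0->2,0->3,3->1,3->2] -> levels [10 3 6 5]
Step 2: flows [0->2,0->3,3->1,2->3] -> levels [8 4 6 6]
Step 3: flows [0->2,0->3,3->1,2=3] -> levels [6 5 7 6]
Step 4: flows [2->0,0=3,3->1,2->3] -> levels [7 6 5 6]
Step 5: flows [0->2,0->3,1=3,3->2] -> levels [5 6 7 6]

Answer: 5 6 7 6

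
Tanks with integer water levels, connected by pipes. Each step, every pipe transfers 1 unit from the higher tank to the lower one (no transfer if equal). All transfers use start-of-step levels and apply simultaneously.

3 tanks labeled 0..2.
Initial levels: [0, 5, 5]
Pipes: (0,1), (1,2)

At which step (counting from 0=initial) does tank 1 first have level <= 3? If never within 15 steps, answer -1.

Step 1: flows [1->0,1=2] -> levels [1 4 5]
Step 2: flows [1->0,2->1] -> levels [2 4 4]
Step 3: flows [1->0,1=2] -> levels [3 3 4]
Tank 1 first reaches <=3 at step 3

Answer: 3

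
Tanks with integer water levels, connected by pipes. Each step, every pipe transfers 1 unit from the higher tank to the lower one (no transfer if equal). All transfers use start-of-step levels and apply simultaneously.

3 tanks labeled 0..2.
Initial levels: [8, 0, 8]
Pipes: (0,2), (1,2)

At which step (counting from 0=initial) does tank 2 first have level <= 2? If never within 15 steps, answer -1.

Answer: -1

Derivation:
Step 1: flows [0=2,2->1] -> levels [8 1 7]
Step 2: flows [0->2,2->1] -> levels [7 2 7]
Step 3: flows [0=2,2->1] -> levels [7 3 6]
Step 4: flows [0->2,2->1] -> levels [6 4 6]
Step 5: flows [0=2,2->1] -> levels [6 5 5]
Step 6: flows [0->2,1=2] -> levels [5 5 6]
Step 7: flows [2->0,2->1] -> levels [6 6 4]
Step 8: flows [0->2,1->2] -> levels [5 5 6]
  -> period-2 cycle (repeats step 6); tank 2 never drops to <=2
Tank 2 never reaches <=2 within 15 steps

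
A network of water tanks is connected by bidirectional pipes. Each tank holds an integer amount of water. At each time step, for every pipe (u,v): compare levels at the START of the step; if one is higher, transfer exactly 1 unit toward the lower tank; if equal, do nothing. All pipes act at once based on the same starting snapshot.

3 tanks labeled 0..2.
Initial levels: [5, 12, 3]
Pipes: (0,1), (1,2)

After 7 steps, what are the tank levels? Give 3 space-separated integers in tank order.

Step 1: flows [1->0,1->2] -> levels [6 10 4]
Step 2: flows [1->0,1->2] -> levels [7 8 5]
Step 3: flows [1->0,1->2] -> levels [8 6 6]
Step 4: flows [0->1,1=2] -> levels [7 7 6]
Step 5: flows [0=1,1->2] -> levels [7 6 7]
Step 6: flows [0->1,2->1] -> levels [6 8 6]
Step 7: flows [1->0,1->2] -> levels [7 6 7]

Answer: 7 6 7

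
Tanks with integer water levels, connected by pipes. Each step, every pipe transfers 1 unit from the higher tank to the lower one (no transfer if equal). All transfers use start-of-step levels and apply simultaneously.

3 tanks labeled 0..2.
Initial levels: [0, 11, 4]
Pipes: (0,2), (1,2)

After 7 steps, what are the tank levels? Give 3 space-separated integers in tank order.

Step 1: flows [2->0,1->2] -> levels [1 10 4]
Step 2: flows [2->0,1->2] -> levels [2 9 4]
Step 3: flows [2->0,1->2] -> levels [3 8 4]
Step 4: flows [2->0,1->2] -> levels [4 7 4]
Step 5: flows [0=2,1->2] -> levels [4 6 5]
Step 6: flows [2->0,1->2] -> levels [5 5 5]
Step 7: flows [0=2,1=2] -> levels [5 5 5]

Answer: 5 5 5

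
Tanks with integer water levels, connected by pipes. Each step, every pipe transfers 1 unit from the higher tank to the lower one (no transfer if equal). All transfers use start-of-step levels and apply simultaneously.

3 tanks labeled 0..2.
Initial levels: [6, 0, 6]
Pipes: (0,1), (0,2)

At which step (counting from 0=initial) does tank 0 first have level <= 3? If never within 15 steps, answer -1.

Step 1: flows [0->1,0=2] -> levels [5 1 6]
Step 2: flows [0->1,2->0] -> levels [5 2 5]
Step 3: flows [0->1,0=2] -> levels [4 3 5]
Step 4: flows [0->1,2->0] -> levels [4 4 4]
Step 5: flows [0=1,0=2] -> levels [4 4 4]
  -> stable; tank 0 stays at 4 > 3
Tank 0 never reaches <=3 within 15 steps

Answer: -1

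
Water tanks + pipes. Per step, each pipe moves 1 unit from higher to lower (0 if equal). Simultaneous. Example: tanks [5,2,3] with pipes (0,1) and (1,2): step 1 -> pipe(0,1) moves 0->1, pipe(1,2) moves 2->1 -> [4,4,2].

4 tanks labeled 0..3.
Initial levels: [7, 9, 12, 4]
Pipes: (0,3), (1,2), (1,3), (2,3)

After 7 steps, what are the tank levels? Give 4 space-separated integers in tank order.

Step 1: flows [0->3,2->1,1->3,2->3] -> levels [6 9 10 7]
Step 2: flows [3->0,2->1,1->3,2->3] -> levels [7 9 8 8]
Step 3: flows [3->0,1->2,1->3,2=3] -> levels [8 7 9 8]
Step 4: flows [0=3,2->1,3->1,2->3] -> levels [8 9 7 8]
Step 5: flows [0=3,1->2,1->3,3->2] -> levels [8 7 9 8]
  -> period-2 cycle: step 5 state = step 3 state
  -> state at step 7: (7-3) mod 2 = 0, same as step 3 -> [8 7 9 8]

Answer: 8 7 9 8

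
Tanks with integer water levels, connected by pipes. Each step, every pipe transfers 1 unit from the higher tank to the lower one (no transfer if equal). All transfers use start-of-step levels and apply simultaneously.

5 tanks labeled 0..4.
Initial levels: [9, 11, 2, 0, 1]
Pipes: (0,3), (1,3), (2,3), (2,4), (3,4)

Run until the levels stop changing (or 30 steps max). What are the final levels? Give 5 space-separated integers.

Step 1: flows [0->3,1->3,2->3,2->4,4->3] -> levels [8 10 0 4 1]
Step 2: flows [0->3,1->3,3->2,4->2,3->4] -> levels [7 9 2 4 1]
Step 3: flows [0->3,1->3,3->2,2->4,3->4] -> levels [6 8 2 4 3]
Step 4: flows [0->3,1->3,3->2,4->2,3->4] -> levels [5 7 4 4 3]
Step 5: flows [0->3,1->3,2=3,2->4,3->4] -> levels [4 6 3 5 5]
Step 6: flows [3->0,1->3,3->2,4->2,3=4] -> levels [5 5 5 4 4]
Step 7: flows [0->3,1->3,2->3,2->4,3=4] -> levels [4 4 3 7 5]
Step 8: flows [3->0,3->1,3->2,4->2,3->4] -> levels [5 5 5 3 5]
Step 9: flows [0->3,1->3,2->3,2=4,4->3] -> levels [4 4 4 7 4]
Step 10: flows [3->0,3->1,3->2,2=4,3->4] -> levels [5 5 5 3 5]
  -> period-2 cycle: step 10 state = step 8 state; never stabilizes
  -> state at step 30: (30-8) mod 2 = 0, same as step 8 -> [5 5 5 3 5]

Answer: 5 5 5 3 5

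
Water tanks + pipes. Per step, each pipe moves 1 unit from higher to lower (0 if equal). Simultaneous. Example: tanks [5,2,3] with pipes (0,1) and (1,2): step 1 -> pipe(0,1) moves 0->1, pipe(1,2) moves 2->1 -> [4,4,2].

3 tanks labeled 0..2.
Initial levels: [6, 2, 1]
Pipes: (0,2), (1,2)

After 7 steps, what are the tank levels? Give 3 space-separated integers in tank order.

Answer: 3 3 3

Derivation:
Step 1: flows [0->2,1->2] -> levels [5 1 3]
Step 2: flows [0->2,2->1] -> levels [4 2 3]
Step 3: flows [0->2,2->1] -> levels [3 3 3]
Step 4: flows [0=2,1=2] -> levels [3 3 3]
  -> stable; steps 5..7 unchanged -> [3 3 3]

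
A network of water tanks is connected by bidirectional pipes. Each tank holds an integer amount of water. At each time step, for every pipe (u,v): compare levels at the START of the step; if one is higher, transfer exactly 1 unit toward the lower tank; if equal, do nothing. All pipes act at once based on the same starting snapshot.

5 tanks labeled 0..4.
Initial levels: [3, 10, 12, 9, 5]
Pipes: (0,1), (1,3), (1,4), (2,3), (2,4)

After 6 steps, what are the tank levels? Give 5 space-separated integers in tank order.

Answer: 7 9 9 7 7

Derivation:
Step 1: flows [1->0,1->3,1->4,2->3,2->4] -> levels [4 7 10 11 7]
Step 2: flows [1->0,3->1,1=4,3->2,2->4] -> levels [5 7 10 9 8]
Step 3: flows [1->0,3->1,4->1,2->3,2->4] -> levels [6 8 8 9 8]
Step 4: flows [1->0,3->1,1=4,3->2,2=4] -> levels [7 8 9 7 8]
Step 5: flows [1->0,1->3,1=4,2->3,2->4] -> levels [8 6 7 9 9]
Step 6: flows [0->1,3->1,4->1,3->2,4->2] -> levels [7 9 9 7 7]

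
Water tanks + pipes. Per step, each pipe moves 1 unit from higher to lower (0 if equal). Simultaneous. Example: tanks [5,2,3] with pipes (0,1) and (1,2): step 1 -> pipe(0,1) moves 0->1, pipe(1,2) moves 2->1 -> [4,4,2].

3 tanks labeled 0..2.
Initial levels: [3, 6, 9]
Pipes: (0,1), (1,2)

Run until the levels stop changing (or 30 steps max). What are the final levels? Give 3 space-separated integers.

Step 1: flows [1->0,2->1] -> levels [4 6 8]
Step 2: flows [1->0,2->1] -> levels [5 6 7]
Step 3: flows [1->0,2->1] -> levels [6 6 6]
Step 4: flows [0=1,1=2] -> levels [6 6 6]
  -> stable (no change)

Answer: 6 6 6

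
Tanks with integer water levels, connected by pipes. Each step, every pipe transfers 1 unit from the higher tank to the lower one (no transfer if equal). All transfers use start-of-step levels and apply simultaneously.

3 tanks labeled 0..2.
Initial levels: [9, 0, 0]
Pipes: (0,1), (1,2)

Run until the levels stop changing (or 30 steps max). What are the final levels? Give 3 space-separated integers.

Step 1: flows [0->1,1=2] -> levels [8 1 0]
Step 2: flows [0->1,1->2] -> levels [7 1 1]
Step 3: flows [0->1,1=2] -> levels [6 2 1]
Step 4: flows [0->1,1->2] -> levels [5 2 2]
Step 5: flows [0->1,1=2] -> levels [4 3 2]
Step 6: flows [0->1,1->2] -> levels [3 3 3]
Step 7: flows [0=1,1=2] -> levels [3 3 3]
  -> stable (no change)

Answer: 3 3 3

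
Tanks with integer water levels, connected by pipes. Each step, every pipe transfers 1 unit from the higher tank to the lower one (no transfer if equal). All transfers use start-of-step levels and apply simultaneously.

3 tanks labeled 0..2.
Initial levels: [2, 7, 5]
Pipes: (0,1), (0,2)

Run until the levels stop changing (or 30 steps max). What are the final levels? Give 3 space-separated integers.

Step 1: flows [1->0,2->0] -> levels [4 6 4]
Step 2: flows [1->0,0=2] -> levels [5 5 4]
Step 3: flows [0=1,0->2] -> levels [4 5 5]
Step 4: flows [1->0,2->0] -> levels [6 4 4]
Step 5: flows [0->1,0->2] -> levels [4 5 5]
  -> period-2 cycle: step 5 state = step 3 state; never stabilizes
  -> state at step 30: (30-3) mod 2 = 1, same as step 4 -> [6 4 4]

Answer: 6 4 4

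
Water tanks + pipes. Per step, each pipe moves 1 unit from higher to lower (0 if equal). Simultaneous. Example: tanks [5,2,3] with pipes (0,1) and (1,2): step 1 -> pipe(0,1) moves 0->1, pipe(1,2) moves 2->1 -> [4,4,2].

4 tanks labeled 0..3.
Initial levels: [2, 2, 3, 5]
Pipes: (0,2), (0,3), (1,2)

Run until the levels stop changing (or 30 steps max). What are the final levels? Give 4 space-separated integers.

Answer: 2 2 4 4

Derivation:
Step 1: flows [2->0,3->0,2->1] -> levels [4 3 1 4]
Step 2: flows [0->2,0=3,1->2] -> levels [3 2 3 4]
Step 3: flows [0=2,3->0,2->1] -> levels [4 3 2 3]
Step 4: flows [0->2,0->3,1->2] -> levels [2 2 4 4]
Step 5: flows [2->0,3->0,2->1] -> levels [4 3 2 3]
  -> period-2 cycle: step 5 state = step 3 state; never stabilizes
  -> state at step 30: (30-3) mod 2 = 1, same as step 4 -> [2 2 4 4]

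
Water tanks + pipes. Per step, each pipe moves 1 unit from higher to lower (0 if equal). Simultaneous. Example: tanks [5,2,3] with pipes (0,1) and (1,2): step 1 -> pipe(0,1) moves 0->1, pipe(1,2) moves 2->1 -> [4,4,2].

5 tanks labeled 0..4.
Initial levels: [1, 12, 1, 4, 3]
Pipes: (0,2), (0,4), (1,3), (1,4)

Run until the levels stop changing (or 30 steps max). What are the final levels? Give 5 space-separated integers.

Answer: 3 4 4 5 5

Derivation:
Step 1: flows [0=2,4->0,1->3,1->4] -> levels [2 10 1 5 3]
Step 2: flows [0->2,4->0,1->3,1->4] -> levels [2 8 2 6 3]
Step 3: flows [0=2,4->0,1->3,1->4] -> levels [3 6 2 7 3]
Step 4: flows [0->2,0=4,3->1,1->4] -> levels [2 6 3 6 4]
Step 5: flows [2->0,4->0,1=3,1->4] -> levels [4 5 2 6 4]
Step 6: flows [0->2,0=4,3->1,1->4] -> levels [3 5 3 5 5]
Step 7: flows [0=2,4->0,1=3,1=4] -> levels [4 5 3 5 4]
Step 8: flows [0->2,0=4,1=3,1->4] -> levels [3 4 4 5 5]
Step 9: flows [2->0,4->0,3->1,4->1] -> levels [5 6 3 4 3]
Step 10: flows [0->2,0->4,1->3,1->4] -> levels [3 4 4 5 5]
  -> period-2 cycle: step 10 state = step 8 state; never stabilizes
  -> state at step 30: (30-8) mod 2 = 0, same as step 8 -> [3 4 4 5 5]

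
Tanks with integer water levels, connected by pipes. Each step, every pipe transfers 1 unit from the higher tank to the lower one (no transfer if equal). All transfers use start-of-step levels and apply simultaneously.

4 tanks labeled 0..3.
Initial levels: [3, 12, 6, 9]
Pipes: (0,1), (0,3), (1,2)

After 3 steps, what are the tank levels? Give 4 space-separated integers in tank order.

Step 1: flows [1->0,3->0,1->2] -> levels [5 10 7 8]
Step 2: flows [1->0,3->0,1->2] -> levels [7 8 8 7]
Step 3: flows [1->0,0=3,1=2] -> levels [8 7 8 7]

Answer: 8 7 8 7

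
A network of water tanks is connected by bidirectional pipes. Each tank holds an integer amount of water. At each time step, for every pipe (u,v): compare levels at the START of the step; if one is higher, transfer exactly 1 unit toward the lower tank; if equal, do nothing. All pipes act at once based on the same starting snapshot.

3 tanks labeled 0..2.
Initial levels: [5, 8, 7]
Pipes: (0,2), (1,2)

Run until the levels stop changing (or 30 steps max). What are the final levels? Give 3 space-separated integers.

Answer: 7 7 6

Derivation:
Step 1: flows [2->0,1->2] -> levels [6 7 7]
Step 2: flows [2->0,1=2] -> levels [7 7 6]
Step 3: flows [0->2,1->2] -> levels [6 6 8]
Step 4: flows [2->0,2->1] -> levels [7 7 6]
  -> period-2 cycle: step 4 state = step 2 state; never stabilizes
  -> state at step 30: (30-2) mod 2 = 0, same as step 2 -> [7 7 6]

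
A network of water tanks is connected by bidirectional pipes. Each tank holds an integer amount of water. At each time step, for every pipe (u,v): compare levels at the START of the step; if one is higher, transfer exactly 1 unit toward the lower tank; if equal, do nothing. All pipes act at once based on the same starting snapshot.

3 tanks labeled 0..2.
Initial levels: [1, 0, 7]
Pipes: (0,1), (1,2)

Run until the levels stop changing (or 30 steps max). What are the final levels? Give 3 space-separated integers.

Step 1: flows [0->1,2->1] -> levels [0 2 6]
Step 2: flows [1->0,2->1] -> levels [1 2 5]
Step 3: flows [1->0,2->1] -> levels [2 2 4]
Step 4: flows [0=1,2->1] -> levels [2 3 3]
Step 5: flows [1->0,1=2] -> levels [3 2 3]
Step 6: flows [0->1,2->1] -> levels [2 4 2]
Step 7: flows [1->0,1->2] -> levels [3 2 3]
  -> period-2 cycle: step 7 state = step 5 state; never stabilizes
  -> state at step 30: (30-5) mod 2 = 1, same as step 6 -> [2 4 2]

Answer: 2 4 2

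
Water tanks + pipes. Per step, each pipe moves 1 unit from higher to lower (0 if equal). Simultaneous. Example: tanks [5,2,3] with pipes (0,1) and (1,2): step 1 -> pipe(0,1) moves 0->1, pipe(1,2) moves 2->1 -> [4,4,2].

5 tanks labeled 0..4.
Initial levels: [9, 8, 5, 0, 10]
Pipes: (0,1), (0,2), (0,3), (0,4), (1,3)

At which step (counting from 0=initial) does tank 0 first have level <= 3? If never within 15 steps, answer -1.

Step 1: flows [0->1,0->2,0->3,4->0,1->3] -> levels [7 8 6 2 9]
Step 2: flows [1->0,0->2,0->3,4->0,1->3] -> levels [7 6 7 4 8]
Step 3: flows [0->1,0=2,0->3,4->0,1->3] -> levels [6 6 7 6 7]
Step 4: flows [0=1,2->0,0=3,4->0,1=3] -> levels [8 6 6 6 6]
Step 5: flows [0->1,0->2,0->3,0->4,1=3] -> levels [4 7 7 7 7]
Step 6: flows [1->0,2->0,3->0,4->0,1=3] -> levels [8 6 6 6 6]
  -> period-2 cycle (repeats step 4); tank 0 never drops to <=3
Tank 0 never reaches <=3 within 15 steps

Answer: -1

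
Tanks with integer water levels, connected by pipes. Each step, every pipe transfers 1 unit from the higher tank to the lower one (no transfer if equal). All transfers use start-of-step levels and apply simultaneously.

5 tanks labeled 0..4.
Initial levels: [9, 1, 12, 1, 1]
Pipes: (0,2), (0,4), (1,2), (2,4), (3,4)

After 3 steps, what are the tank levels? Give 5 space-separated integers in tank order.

Answer: 6 4 6 3 5

Derivation:
Step 1: flows [2->0,0->4,2->1,2->4,3=4] -> levels [9 2 9 1 3]
Step 2: flows [0=2,0->4,2->1,2->4,4->3] -> levels [8 3 7 2 4]
Step 3: flows [0->2,0->4,2->1,2->4,4->3] -> levels [6 4 6 3 5]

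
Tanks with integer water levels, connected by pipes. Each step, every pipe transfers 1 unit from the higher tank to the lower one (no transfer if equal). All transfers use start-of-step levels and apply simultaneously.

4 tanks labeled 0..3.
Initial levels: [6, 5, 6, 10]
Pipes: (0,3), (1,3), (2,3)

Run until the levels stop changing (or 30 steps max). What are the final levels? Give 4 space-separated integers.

Answer: 7 7 7 6

Derivation:
Step 1: flows [3->0,3->1,3->2] -> levels [7 6 7 7]
Step 2: flows [0=3,3->1,2=3] -> levels [7 7 7 6]
Step 3: flows [0->3,1->3,2->3] -> levels [6 6 6 9]
Step 4: flows [3->0,3->1,3->2] -> levels [7 7 7 6]
  -> period-2 cycle: step 4 state = step 2 state; never stabilizes
  -> state at step 30: (30-2) mod 2 = 0, same as step 2 -> [7 7 7 6]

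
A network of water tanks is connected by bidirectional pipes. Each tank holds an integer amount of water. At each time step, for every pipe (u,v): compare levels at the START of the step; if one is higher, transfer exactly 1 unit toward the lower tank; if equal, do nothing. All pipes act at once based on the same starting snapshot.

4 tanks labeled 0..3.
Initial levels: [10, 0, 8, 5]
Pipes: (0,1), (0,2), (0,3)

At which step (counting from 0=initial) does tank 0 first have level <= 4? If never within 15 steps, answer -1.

Answer: -1

Derivation:
Step 1: flows [0->1,0->2,0->3] -> levels [7 1 9 6]
Step 2: flows [0->1,2->0,0->3] -> levels [6 2 8 7]
Step 3: flows [0->1,2->0,3->0] -> levels [7 3 7 6]
Step 4: flows [0->1,0=2,0->3] -> levels [5 4 7 7]
Step 5: flows [0->1,2->0,3->0] -> levels [6 5 6 6]
Step 6: flows [0->1,0=2,0=3] -> levels [5 6 6 6]
Step 7: flows [1->0,2->0,3->0] -> levels [8 5 5 5]
Step 8: flows [0->1,0->2,0->3] -> levels [5 6 6 6]
  -> period-2 cycle (repeats step 6); tank 0 never drops to <=4
Tank 0 never reaches <=4 within 15 steps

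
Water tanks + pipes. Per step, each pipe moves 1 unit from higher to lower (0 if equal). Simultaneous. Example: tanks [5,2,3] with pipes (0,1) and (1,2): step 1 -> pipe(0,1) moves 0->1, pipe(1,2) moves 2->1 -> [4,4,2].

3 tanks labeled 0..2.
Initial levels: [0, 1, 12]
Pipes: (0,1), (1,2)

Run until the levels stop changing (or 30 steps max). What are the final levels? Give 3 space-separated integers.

Step 1: flows [1->0,2->1] -> levels [1 1 11]
Step 2: flows [0=1,2->1] -> levels [1 2 10]
Step 3: flows [1->0,2->1] -> levels [2 2 9]
Step 4: flows [0=1,2->1] -> levels [2 3 8]
Step 5: flows [1->0,2->1] -> levels [3 3 7]
Step 6: flows [0=1,2->1] -> levels [3 4 6]
Step 7: flows [1->0,2->1] -> levels [4 4 5]
Step 8: flows [0=1,2->1] -> levels [4 5 4]
Step 9: flows [1->0,1->2] -> levels [5 3 5]
Step 10: flows [0->1,2->1] -> levels [4 5 4]
  -> period-2 cycle: step 10 state = step 8 state; never stabilizes
  -> state at step 30: (30-8) mod 2 = 0, same as step 8 -> [4 5 4]

Answer: 4 5 4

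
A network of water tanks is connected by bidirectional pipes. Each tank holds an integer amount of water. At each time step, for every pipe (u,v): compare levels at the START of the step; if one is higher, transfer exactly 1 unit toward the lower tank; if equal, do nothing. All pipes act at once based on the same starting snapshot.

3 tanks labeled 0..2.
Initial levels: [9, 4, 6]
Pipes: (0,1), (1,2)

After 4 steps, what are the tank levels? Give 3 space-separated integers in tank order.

Step 1: flows [0->1,2->1] -> levels [8 6 5]
Step 2: flows [0->1,1->2] -> levels [7 6 6]
Step 3: flows [0->1,1=2] -> levels [6 7 6]
Step 4: flows [1->0,1->2] -> levels [7 5 7]

Answer: 7 5 7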